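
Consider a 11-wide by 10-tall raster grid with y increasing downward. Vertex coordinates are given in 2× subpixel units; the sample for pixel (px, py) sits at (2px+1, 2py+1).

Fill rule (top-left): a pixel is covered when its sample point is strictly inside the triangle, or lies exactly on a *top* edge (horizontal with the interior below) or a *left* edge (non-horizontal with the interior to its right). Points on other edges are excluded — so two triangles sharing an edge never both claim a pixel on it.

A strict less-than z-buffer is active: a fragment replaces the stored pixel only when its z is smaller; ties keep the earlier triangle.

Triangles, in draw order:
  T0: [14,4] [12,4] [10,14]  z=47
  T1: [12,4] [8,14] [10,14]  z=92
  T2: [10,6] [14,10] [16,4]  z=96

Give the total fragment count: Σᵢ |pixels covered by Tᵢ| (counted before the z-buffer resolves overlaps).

T0:
  2·area = 20  (B↔C swapped to make it positive)
  edge (14, 4)→(10, 14): d=(-4,10) right/bottom  bias=-1
  edge (10, 14)→(12, 4): d=(2,-10) top-left  bias=+0
  edge (12, 4)→(14, 4): d=(2,0) top-left  bias=+0
    (6,2)@(13, 5): e=[6,12,2] → #
    (7,2)@(15, 5): e=[-14,32,2] → ·
    (6,3)@(13, 7): e=[-2,16,6] → ·
    (5,4)@(11, 9): e=[10,0,10] → #  [on edge]
    (6,4)@(13, 9): e=[-10,20,10] → ·
    (5,5)@(11, 11): e=[2,4,14] → #
    (6,5)@(13, 11): e=[-18,24,14] → ·
    (5,6)@(11, 13): e=[-6,8,18] → ·
    (4,9)@(9, 19): e=[-10,0,30] → ·  [on edge]
  covered (3 px):
    · · · · · · · · · · ·
    · · · · · · · · · · ·
    · · · · · · # · · · ·
    · · · · · · · · · · ·
    · · · · · # · · · · ·
    · · · · · # · · · · ·
    · · · · · · · · · · ·
    · · · · · · · · · · ·
    · · · · · · · · · · ·
    · · · · · · · · · · ·
T1:
  2·area = 20  (B↔C swapped to make it positive)
  edge (12, 4)→(10, 14): d=(-2,10) right/bottom  bias=-1
  edge (10, 14)→(8, 14): d=(-2,0) right/bottom  bias=-1
  edge (8, 14)→(12, 4): d=(4,-10) top-left  bias=+0
    (5,3)@(11, 7): e=[4,14,2] → #
    (6,3)@(13, 7): e=[-16,14,22] → ·
    (5,4)@(11, 9): e=[0,10,10] → ·  [on edge]
    (4,6)@(9, 13): e=[12,2,6] → #
    (5,6)@(11, 13): e=[-8,2,26] → ·
    (4,7)@(9, 15): e=[8,-2,14] → ·
    (4,9)@(9, 19): e=[0,-10,30] → ·  [on edge]
  covered (2 px):
    · · · · · · · · · · ·
    · · · · · · · · · · ·
    · · · · · · · · · · ·
    · · · · · # · · · · ·
    · · · · · · · · · · ·
    · · · · · · · · · · ·
    · · · · # · · · · · ·
    · · · · · · · · · · ·
    · · · · · · · · · · ·
    · · · · · · · · · · ·
T2:
  2·area = 32  (B↔C swapped to make it positive)
  edge (10, 6)→(16, 4): d=(6,-2) top-left  bias=+0
  edge (16, 4)→(14, 10): d=(-2,6) right/bottom  bias=-1
  edge (14, 10)→(10, 6): d=(-4,-4) top-left  bias=+0
    (2,0)@(5, 1): e=[-40,72,0] → ·  [on edge]
    (8,0)@(17, 1): e=[-16,0,48] → ·  [on edge]
    (3,1)@(7, 3): e=[-24,56,0] → ·  [on edge]
    (9,1)@(19, 3): e=[0,-16,48] → ·  [on edge]
    (4,2)@(9, 5): e=[-8,40,0] → ·  [on edge]
    (6,2)@(13, 5): e=[0,16,16] → #  [on edge]
    (7,2)@(15, 5): e=[4,4,24] → #
    (8,2)@(17, 5): e=[8,-8,32] → ·
    (3,3)@(7, 7): e=[0,48,-16] → ·  [on edge]
    (5,3)@(11, 7): e=[8,24,0] → #  [on edge]
    (7,3)@(15, 7): e=[16,0,16] → ·  [on edge]
    (0,4)@(1, 9): e=[0,80,-48] → ·  [on edge]
    (6,4)@(13, 9): e=[24,8,0] → #  [on edge]
    (7,5)@(15, 11): e=[40,-8,0] → ·  [on edge]
    (6,6)@(13, 13): e=[48,0,-16] → ·  [on edge]
    (8,6)@(17, 13): e=[56,-24,0] → ·  [on edge]
    (9,7)@(19, 15): e=[72,-40,0] → ·  [on edge]
    (10,8)@(21, 17): e=[88,-56,0] → ·  [on edge]
    (5,9)@(11, 19): e=[80,0,-48] → ·  [on edge]
  covered (5 px):
    · · · · · · · · · · ·
    · · · · · · · · · · ·
    · · · · · · # # · · ·
    · · · · · # # · · · ·
    · · · · · · # · · · ·
    · · · · · · · · · · ·
    · · · · · · · · · · ·
    · · · · · · · · · · ·
    · · · · · · · · · · ·
    · · · · · · · · · · ·

Result: 10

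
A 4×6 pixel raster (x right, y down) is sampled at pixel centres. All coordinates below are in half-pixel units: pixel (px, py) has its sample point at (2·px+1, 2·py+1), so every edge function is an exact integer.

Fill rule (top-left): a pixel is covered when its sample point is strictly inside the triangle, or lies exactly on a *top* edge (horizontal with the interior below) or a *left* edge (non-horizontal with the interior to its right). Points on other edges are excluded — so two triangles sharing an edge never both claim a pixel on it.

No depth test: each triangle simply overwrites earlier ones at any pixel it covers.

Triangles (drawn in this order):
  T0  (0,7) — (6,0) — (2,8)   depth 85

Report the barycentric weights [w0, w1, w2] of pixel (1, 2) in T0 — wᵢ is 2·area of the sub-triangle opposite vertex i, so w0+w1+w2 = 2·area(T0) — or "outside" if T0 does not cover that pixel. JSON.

T0:
  2·area = 20
  edge (0, 7)→(6, 0): d=(6,-7) top-left  bias=+0
  edge (6, 0)→(2, 8): d=(-4,8) right/bottom  bias=-1
  edge (2, 8)→(0, 7): d=(-2,-1) top-left  bias=+0
    (1,2)@(3, 5): e=[9,4,7] → X
    (2,2)@(5, 5): e=[23,-12,9] → .
    (0,3)@(1, 7): e=[7,12,1] → X
    (1,3)@(3, 7): e=[21,-4,3] → .
    (0,4)@(1, 9): e=[19,4,-3] → .
  covered (2 px):
    . . . .
    . . . .
    . X . .
    X . . .
    . . . .
    . . . .

Answer: [4,7,9]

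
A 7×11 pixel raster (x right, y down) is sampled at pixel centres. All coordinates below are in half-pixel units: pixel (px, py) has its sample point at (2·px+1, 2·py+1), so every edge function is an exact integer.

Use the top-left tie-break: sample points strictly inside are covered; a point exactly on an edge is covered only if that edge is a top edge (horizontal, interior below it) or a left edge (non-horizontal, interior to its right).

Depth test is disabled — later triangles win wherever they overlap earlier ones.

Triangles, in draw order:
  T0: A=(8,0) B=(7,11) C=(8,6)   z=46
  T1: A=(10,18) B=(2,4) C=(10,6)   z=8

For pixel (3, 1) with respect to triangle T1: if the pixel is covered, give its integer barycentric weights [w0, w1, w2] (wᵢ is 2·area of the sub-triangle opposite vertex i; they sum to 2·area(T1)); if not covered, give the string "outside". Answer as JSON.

T0:
  2·area = 6  (B↔C swapped to make it positive)
  edge (8, 0)→(8, 6): d=(0,6) right/bottom  bias=-1
  edge (8, 6)→(7, 11): d=(-1,5) right/bottom  bias=-1
  edge (7, 11)→(8, 0): d=(1,-11) top-left  bias=+0
    (4,0)@(9, 1): e=[-6,0,12] → ·  [on edge]
    (3,5)@(7, 11): e=[6,0,0] → ·  [on edge]
    (2,10)@(5, 21): e=[18,0,-12] → ·  [on edge]
  covered (0 px):
    · · · · · · ·
    · · · · · · ·
    · · · · · · ·
    · · · · · · ·
    · · · · · · ·
    · · · · · · ·
    · · · · · · ·
    · · · · · · ·
    · · · · · · ·
    · · · · · · ·
    · · · · · · ·
T1:
  2·area = 96
  edge (10, 18)→(2, 4): d=(-8,-14) top-left  bias=+0
  edge (2, 4)→(10, 6): d=(8,2) right/bottom  bias=-1
  edge (10, 6)→(10, 18): d=(0,12) right/bottom  bias=-1
    (1,2)@(3, 5): e=[6,6,84] → #
    (2,2)@(5, 5): e=[34,2,60] → #
    (3,2)@(7, 5): e=[62,-2,36] → ·
    (1,3)@(3, 7): e=[-10,22,84] → ·
    (2,3)@(5, 7): e=[18,18,60] → #
    (3,3)@(7, 7): e=[46,14,36] → #
    (4,3)@(9, 7): e=[74,10,12] → #
    (5,3)@(11, 7): e=[102,6,-12] → ·
    (2,4)@(5, 9): e=[2,34,60] → #
    (5,4)@(11, 9): e=[86,22,-12] → ·
    (2,5)@(5, 11): e=[-14,50,60] → ·
    (3,5)@(7, 11): e=[14,46,36] → #
  covered (12 px):
    · · · · · · ·
    · · · · · · ·
    · # # · · · ·
    · · # # # · ·
    · · # # # · ·
    · · · # # · ·
    · · · · # · ·
    · · · · # · ·
    · · · · · · ·
    · · · · · · ·
    · · · · · · ·

Answer: "outside"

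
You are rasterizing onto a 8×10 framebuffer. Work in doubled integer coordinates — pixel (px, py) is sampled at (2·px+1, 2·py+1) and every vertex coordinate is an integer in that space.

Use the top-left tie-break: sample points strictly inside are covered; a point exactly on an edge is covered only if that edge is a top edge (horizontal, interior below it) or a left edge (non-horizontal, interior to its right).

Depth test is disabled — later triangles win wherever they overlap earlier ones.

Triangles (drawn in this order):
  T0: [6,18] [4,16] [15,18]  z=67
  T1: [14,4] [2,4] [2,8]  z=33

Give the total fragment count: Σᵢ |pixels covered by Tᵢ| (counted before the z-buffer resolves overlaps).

T0:
  2·area = 18
  edge (6, 18)→(4, 16): d=(-2,-2) top-left  bias=+0
  edge (4, 16)→(15, 18): d=(11,2) right/bottom  bias=-1
  edge (15, 18)→(6, 18): d=(-9,0) right/bottom  bias=-1
    (0,6)@(1, 13): e=[0,-27,45] → ·  [on edge]
    (1,7)@(3, 15): e=[0,-9,27] → ·  [on edge]
    (2,8)@(5, 17): e=[0,9,9] → █  [on edge]
    (3,8)@(7, 17): e=[4,5,9] → █
    (4,8)@(9, 17): e=[8,1,9] → █
    (5,8)@(11, 17): e=[12,-3,9] → ·
    (2,9)@(5, 19): e=[-4,31,-9] → ·
    (3,9)@(7, 19): e=[0,27,-9] → ·  [on edge]
    (4,9)@(9, 19): e=[4,23,-9] → ·
  covered (3 px):
    · · · · · · · ·
    · · · · · · · ·
    · · · · · · · ·
    · · · · · · · ·
    · · · · · · · ·
    · · · · · · · ·
    · · · · · · · ·
    · · · · · · · ·
    · · █ █ █ · · ·
    · · · · · · · ·
T1:
  2·area = 48  (B↔C swapped to make it positive)
  edge (14, 4)→(2, 8): d=(-12,4) right/bottom  bias=-1
  edge (2, 8)→(2, 4): d=(0,-4) top-left  bias=+0
  edge (2, 4)→(14, 4): d=(12,0) top-left  bias=+0
    (1,2)@(3, 5): e=[32,4,12] → █
    (2,2)@(5, 5): e=[24,12,12] → █
    (3,2)@(7, 5): e=[16,20,12] → █
    (4,2)@(9, 5): e=[8,28,12] → █
    (5,2)@(11, 5): e=[0,36,12] → ·  [on edge]
    (1,3)@(3, 7): e=[8,4,36] → █
    (2,3)@(5, 7): e=[0,12,36] → ·  [on edge]
    (3,3)@(7, 7): e=[-8,20,36] → ·
    (4,3)@(9, 7): e=[-16,28,36] → ·
    (1,4)@(3, 9): e=[-16,4,60] → ·
  covered (5 px):
    · · · · · · · ·
    · · · · · · · ·
    · █ █ █ █ · · ·
    · █ · · · · · ·
    · · · · · · · ·
    · · · · · · · ·
    · · · · · · · ·
    · · · · · · · ·
    · · · · · · · ·
    · · · · · · · ·

Result: 8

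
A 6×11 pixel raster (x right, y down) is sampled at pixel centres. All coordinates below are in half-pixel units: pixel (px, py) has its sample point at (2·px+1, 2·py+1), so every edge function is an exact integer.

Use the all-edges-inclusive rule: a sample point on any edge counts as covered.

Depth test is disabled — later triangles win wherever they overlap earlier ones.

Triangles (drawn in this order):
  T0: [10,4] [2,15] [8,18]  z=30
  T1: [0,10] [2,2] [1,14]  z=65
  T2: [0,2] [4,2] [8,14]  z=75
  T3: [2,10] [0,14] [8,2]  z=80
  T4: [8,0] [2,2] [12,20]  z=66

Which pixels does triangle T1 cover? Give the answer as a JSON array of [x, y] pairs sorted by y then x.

T0:
  2·area = 90  (B↔C swapped to make it positive)
  edge (10, 4)→(8, 18): d=(-2,14) inclusive
  edge (8, 18)→(2, 15): d=(-6,-3) inclusive
  edge (2, 15)→(10, 4): d=(8,-11) inclusive
    (4,3)@(9, 7): e=[8,69,13] → X
    (5,3)@(11, 7): e=[-20,75,35] → .
    (3,4)@(7, 9): e=[32,51,7] → X
    (5,4)@(11, 9): e=[-24,63,51] → .
    (2,5)@(5, 11): e=[56,33,1] → X
    (4,5)@(9, 11): e=[0,45,45] → X  [on edge]
    (5,5)@(11, 11): e=[-28,51,67] → .
    (2,6)@(5, 13): e=[52,21,17] → X
    (4,6)@(9, 13): e=[-4,33,61] → .
    (1,7)@(3, 15): e=[76,3,11] → X
    (4,7)@(9, 15): e=[-8,21,77] → .
    (1,8)@(3, 17): e=[72,-9,27] → .
  covered (12 px):
    . . . . . .
    . . . . . .
    . . . . . .
    . . . . X .
    . . . X X .
    . . X X X .
    . . X X . .
    . X X X . .
    . . . X . .
    . . . . . .
    . . . . . .
T1:
  2·area = 16
  edge (0, 10)→(2, 2): d=(2,-8) inclusive
  edge (2, 2)→(1, 14): d=(-1,12) inclusive
  edge (1, 14)→(0, 10): d=(-1,-4) inclusive
    (0,3)@(1, 7): e=[2,7,7] → X
    (1,3)@(3, 7): e=[18,-17,15] → .
    (0,4)@(1, 9): e=[6,5,5] → X
    (1,4)@(3, 9): e=[22,-19,13] → .
    (0,5)@(1, 11): e=[10,3,3] → X
    (1,5)@(3, 11): e=[26,-21,11] → .
    (0,6)@(1, 13): e=[14,1,1] → X
    (1,6)@(3, 13): e=[30,-23,9] → .
    (0,7)@(1, 15): e=[18,-1,-1] → .
  covered (4 px):
    . . . . . .
    . . . . . .
    . . . . . .
    X . . . . .
    X . . . . .
    X . . . . .
    X . . . . .
    . . . . . .
    . . . . . .
    . . . . . .
    . . . . . .
T2:
  2·area = 48
  edge (0, 2)→(4, 2): d=(4,0) inclusive
  edge (4, 2)→(8, 14): d=(4,12) inclusive
  edge (8, 14)→(0, 2): d=(-8,-12) inclusive
    (0,1)@(1, 3): e=[4,40,4] → X
    (1,1)@(3, 3): e=[4,16,28] → X
    (2,1)@(5, 3): e=[4,-8,52] → .
    (0,2)@(1, 5): e=[12,48,-12] → .
    (1,2)@(3, 5): e=[12,24,12] → X
    (2,2)@(5, 5): e=[12,0,36] → X  [on edge]
    (3,2)@(7, 5): e=[12,-24,60] → .
    (1,3)@(3, 7): e=[20,32,-4] → .
    (2,3)@(5, 7): e=[20,8,20] → X
    (3,3)@(7, 7): e=[20,-16,44] → .
    (2,4)@(5, 9): e=[28,16,4] → X
    (3,4)@(7, 9): e=[28,-8,28] → .
    (3,5)@(7, 11): e=[36,0,12] → X  [on edge]
    (4,8)@(9, 17): e=[60,0,-12] → .  [on edge]
  covered (7 px):
    . . . . . .
    X X . . . .
    . X X . . .
    . . X . . .
    . . X . . .
    . . . X . .
    . . . . . .
    . . . . . .
    . . . . . .
    . . . . . .
    . . . . . .
T3:
  2·area = 8  (B↔C swapped to make it positive)
  edge (2, 10)→(8, 2): d=(6,-8) inclusive
  edge (8, 2)→(0, 14): d=(-8,12) inclusive
  edge (0, 14)→(2, 10): d=(2,-4) inclusive
    (1,4)@(3, 9): e=[2,4,2] → X
    (2,4)@(5, 9): e=[18,-20,10] → .
    (1,5)@(3, 11): e=[14,-12,6] → .
  covered (1 px):
    . . . . . .
    . . . . . .
    . . . . . .
    . . . . . .
    . X . . . .
    . . . . . .
    . . . . . .
    . . . . . .
    . . . . . .
    . . . . . .
    . . . . . .
T4:
  2·area = 128  (B↔C swapped to make it positive)
  edge (8, 0)→(12, 20): d=(4,20) inclusive
  edge (12, 20)→(2, 2): d=(-10,-18) inclusive
  edge (2, 2)→(8, 0): d=(6,-2) inclusive
    (2,0)@(5, 1): e=[64,64,0] → X  [on edge]
    (3,0)@(7, 1): e=[24,100,4] → X
    (4,0)@(9, 1): e=[-16,136,8] → .
    (1,1)@(3, 3): e=[112,8,8] → X
    (4,1)@(9, 3): e=[-8,116,20] → .
    (1,2)@(3, 5): e=[120,-12,20] → .
    (2,2)@(5, 5): e=[80,24,24] → X
    (4,2)@(9, 5): e=[0,96,32] → X  [on edge]
    (5,2)@(11, 5): e=[-40,132,36] → .
    (2,3)@(5, 7): e=[88,4,36] → X
    (5,3)@(11, 7): e=[-32,112,48] → .
    (2,4)@(5, 9): e=[96,-16,48] → .
    (3,5)@(7, 11): e=[64,0,64] → X  [on edge]
    (5,7)@(11, 15): e=[0,32,96] → X  [on edge]
  covered (18 px):
    . . X X . .
    . X X X . .
    . . X X X .
    . . X X X .
    . . . X X .
    . . . X X .
    . . . . X .
    . . . . . X
    . . . . . X
    . . . . . .
    . . . . . .

Result: [[0,3],[0,4],[0,5],[0,6]]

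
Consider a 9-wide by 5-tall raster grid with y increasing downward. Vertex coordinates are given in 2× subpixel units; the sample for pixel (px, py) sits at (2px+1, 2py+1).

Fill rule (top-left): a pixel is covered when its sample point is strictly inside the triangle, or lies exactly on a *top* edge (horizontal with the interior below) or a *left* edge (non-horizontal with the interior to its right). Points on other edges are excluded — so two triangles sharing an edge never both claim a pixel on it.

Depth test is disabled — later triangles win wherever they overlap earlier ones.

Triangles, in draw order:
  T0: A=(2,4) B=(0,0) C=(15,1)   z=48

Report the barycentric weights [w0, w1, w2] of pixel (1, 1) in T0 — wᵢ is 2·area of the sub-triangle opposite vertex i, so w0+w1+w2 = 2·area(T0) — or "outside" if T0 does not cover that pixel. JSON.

T0:
  2·area = 58
  edge (2, 4)→(0, 0): d=(-2,-4) top-left  bias=+0
  edge (0, 0)→(15, 1): d=(15,1) right/bottom  bias=-1
  edge (15, 1)→(2, 4): d=(-13,3) right/bottom  bias=-1
    (0,0)@(1, 1): e=[2,14,42] → X
    (1,0)@(3, 1): e=[10,12,36] → X
    (2,0)@(5, 1): e=[18,10,30] → X
    (3,0)@(7, 1): e=[26,8,24] → X
    (4,0)@(9, 1): e=[34,6,18] → X
    (5,0)@(11, 1): e=[42,4,12] → X
    (6,0)@(13, 1): e=[50,2,6] → X
    (7,0)@(15, 1): e=[58,0,0] → .  [on edge]
    (0,1)@(1, 3): e=[-2,44,16] → .
    (1,1)@(3, 3): e=[6,42,10] → X
    (3,1)@(7, 3): e=[22,38,-2] → .
    (4,1)@(9, 3): e=[30,36,-8] → .
  covered (9 px):
    X X X X X X X . .
    . X X . . . . . .
    . . . . . . . . .
    . . . . . . . . .
    . . . . . . . . .

Result: [42,10,6]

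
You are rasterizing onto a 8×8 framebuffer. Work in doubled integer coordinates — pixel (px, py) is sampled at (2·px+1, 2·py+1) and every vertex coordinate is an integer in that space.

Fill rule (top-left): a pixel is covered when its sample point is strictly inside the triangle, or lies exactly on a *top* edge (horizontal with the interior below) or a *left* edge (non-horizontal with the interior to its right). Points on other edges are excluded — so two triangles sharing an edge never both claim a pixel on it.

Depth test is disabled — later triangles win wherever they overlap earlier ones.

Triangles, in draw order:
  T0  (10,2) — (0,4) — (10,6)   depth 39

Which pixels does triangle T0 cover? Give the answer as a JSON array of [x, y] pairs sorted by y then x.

T0:
  2·area = 40  (B↔C swapped to make it positive)
  edge (10, 2)→(10, 6): d=(0,4) right/bottom  bias=-1
  edge (10, 6)→(0, 4): d=(-10,-2) top-left  bias=+0
  edge (0, 4)→(10, 2): d=(10,-2) top-left  bias=+0
    (7,0)@(15, 1): e=[-20,60,0] → ·  [on edge]
    (2,1)@(5, 3): e=[20,20,0] → #  [on edge]
    (3,1)@(7, 3): e=[12,24,4] → #
    (4,1)@(9, 3): e=[4,28,8] → #
    (5,1)@(11, 3): e=[-4,32,12] → ·
    (2,2)@(5, 5): e=[20,0,20] → #  [on edge]
    (5,2)@(11, 5): e=[-4,12,32] → ·
    (2,3)@(5, 7): e=[20,-20,40] → ·
    (3,3)@(7, 7): e=[12,-16,44] → ·
    (4,3)@(9, 7): e=[4,-12,48] → ·
    (7,3)@(15, 7): e=[-20,0,60] → ·  [on edge]
  covered (6 px):
    · · · · · · · ·
    · · # # # · · ·
    · · # # # · · ·
    · · · · · · · ·
    · · · · · · · ·
    · · · · · · · ·
    · · · · · · · ·
    · · · · · · · ·

Final: [[2,1],[3,1],[4,1],[2,2],[3,2],[4,2]]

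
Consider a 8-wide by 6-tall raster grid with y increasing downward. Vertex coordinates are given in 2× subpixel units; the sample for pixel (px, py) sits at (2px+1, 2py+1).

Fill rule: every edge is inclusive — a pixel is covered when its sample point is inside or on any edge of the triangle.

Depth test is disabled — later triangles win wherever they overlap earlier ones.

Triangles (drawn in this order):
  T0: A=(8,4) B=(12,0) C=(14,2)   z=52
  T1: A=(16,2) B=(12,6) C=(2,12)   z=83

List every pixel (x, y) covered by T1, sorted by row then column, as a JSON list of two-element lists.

T0:
  2·area = 16
  edge (8, 4)→(12, 0): d=(4,-4) inclusive
  edge (12, 0)→(14, 2): d=(2,2) inclusive
  edge (14, 2)→(8, 4): d=(-6,2) inclusive
    (5,0)@(11, 1): e=[0,4,12] → #  [on edge]
    (6,0)@(13, 1): e=[8,0,8] → #  [on edge]
    (7,0)@(15, 1): e=[16,-4,4] → ·
    (4,1)@(9, 3): e=[0,12,4] → #  [on edge]
    (5,1)@(11, 3): e=[8,8,0] → #  [on edge]
    (6,1)@(13, 3): e=[16,4,-4] → ·
    (7,1)@(15, 3): e=[24,0,-8] → ·  [on edge]
    (2,2)@(5, 5): e=[-8,24,0] → ·  [on edge]
    (3,2)@(7, 5): e=[0,20,-4] → ·  [on edge]
    (4,2)@(9, 5): e=[8,16,-8] → ·
    (5,2)@(11, 5): e=[16,12,-12] → ·
    (2,3)@(5, 7): e=[0,28,-12] → ·  [on edge]
    (1,4)@(3, 9): e=[0,36,-20] → ·  [on edge]
    (0,5)@(1, 11): e=[0,44,-28] → ·  [on edge]
  covered (4 px):
    · · · · · # # ·
    · · · · # # · ·
    · · · · · · · ·
    · · · · · · · ·
    · · · · · · · ·
    · · · · · · · ·
T1:
  2·area = 16
  edge (16, 2)→(12, 6): d=(-4,4) inclusive
  edge (12, 6)→(2, 12): d=(-10,6) inclusive
  edge (2, 12)→(16, 2): d=(14,-10) inclusive
    (7,1)@(15, 3): e=[0,12,4] → #  [on edge]
    (6,2)@(13, 5): e=[0,4,12] → #  [on edge]
    (7,2)@(15, 5): e=[-8,-8,32] → ·
    (4,3)@(9, 7): e=[8,8,0] → #  [on edge]
    (5,3)@(11, 7): e=[0,-4,20] → ·  [on edge]
    (6,3)@(13, 7): e=[-8,-16,40] → ·
    (3,4)@(7, 9): e=[8,0,8] → #  [on edge]
    (4,4)@(9, 9): e=[0,-12,28] → ·  [on edge]
    (3,5)@(7, 11): e=[0,-20,36] → ·  [on edge]
  covered (4 px):
    · · · · · · · ·
    · · · · · · · #
    · · · · · · # ·
    · · · · # · · ·
    · · · # · · · ·
    · · · · · · · ·

Answer: [[7,1],[6,2],[4,3],[3,4]]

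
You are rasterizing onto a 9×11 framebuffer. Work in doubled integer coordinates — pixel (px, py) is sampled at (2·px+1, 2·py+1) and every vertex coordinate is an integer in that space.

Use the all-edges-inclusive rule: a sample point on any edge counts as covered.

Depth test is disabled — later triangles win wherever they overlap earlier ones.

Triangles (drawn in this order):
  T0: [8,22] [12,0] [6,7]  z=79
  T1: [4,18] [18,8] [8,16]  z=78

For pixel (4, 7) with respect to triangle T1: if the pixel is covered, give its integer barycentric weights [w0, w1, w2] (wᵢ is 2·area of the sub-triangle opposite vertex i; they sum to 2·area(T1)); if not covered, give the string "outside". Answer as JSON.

T0:
  2·area = 104  (B↔C swapped to make it positive)
  edge (8, 22)→(6, 7): d=(-2,-15) inclusive
  edge (6, 7)→(12, 0): d=(6,-7) inclusive
  edge (12, 0)→(8, 22): d=(-4,22) inclusive
    (5,1)@(11, 3): e=[83,11,10] → █
    (6,1)@(13, 3): e=[113,25,-34] → ·
    (4,2)@(9, 5): e=[49,9,46] → █
    (6,2)@(13, 5): e=[109,37,-42] → ·
    (3,3)@(7, 7): e=[15,7,82] → █
    (5,3)@(11, 7): e=[75,35,-6] → ·
    (3,4)@(7, 9): e=[11,19,74] → █
    (5,4)@(11, 9): e=[71,47,-14] → ·
    (3,5)@(7, 11): e=[7,31,66] → █
    (5,5)@(11, 11): e=[67,59,-22] → ·
    (3,6)@(7, 13): e=[3,43,58] → █
    (5,6)@(11, 13): e=[63,71,-30] → ·
  covered (12 px):
    · · · · · · · · ·
    · · · · · █ · · ·
    · · · · █ █ · · ·
    · · · █ █ · · · ·
    · · · █ █ · · · ·
    · · · █ █ · · · ·
    · · · █ █ · · · ·
    · · · · █ · · · ·
    · · · · · · · · ·
    · · · · · · · · ·
    · · · · · · · · ·
T1:
  2·area = 12
  edge (4, 18)→(18, 8): d=(14,-10) inclusive
  edge (18, 8)→(8, 16): d=(-10,8) inclusive
  edge (8, 16)→(4, 18): d=(-4,2) inclusive
    (5,6)@(11, 13): e=[0,6,6] → █  [on edge]
    (6,6)@(13, 13): e=[20,-10,2] → ·
    (4,7)@(9, 15): e=[8,2,2] → █
    (5,7)@(11, 15): e=[28,-14,-2] → ·
    (4,8)@(9, 17): e=[36,-18,-6] → ·
  covered (2 px):
    · · · · · · · · ·
    · · · · · · · · ·
    · · · · · · · · ·
    · · · · · · · · ·
    · · · · · · · · ·
    · · · · · · · · ·
    · · · · · █ · · ·
    · · · · █ · · · ·
    · · · · · · · · ·
    · · · · · · · · ·
    · · · · · · · · ·

Answer: [2,2,8]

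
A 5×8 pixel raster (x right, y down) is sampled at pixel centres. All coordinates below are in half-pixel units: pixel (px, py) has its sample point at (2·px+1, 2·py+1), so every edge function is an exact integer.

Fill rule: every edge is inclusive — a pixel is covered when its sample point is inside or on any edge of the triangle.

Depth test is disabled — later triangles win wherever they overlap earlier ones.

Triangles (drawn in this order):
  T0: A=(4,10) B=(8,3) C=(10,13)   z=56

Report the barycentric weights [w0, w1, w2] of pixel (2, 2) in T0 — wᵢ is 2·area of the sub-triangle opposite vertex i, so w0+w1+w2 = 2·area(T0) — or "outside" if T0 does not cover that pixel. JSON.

T0:
  2·area = 54
  edge (4, 10)→(8, 3): d=(4,-7) inclusive
  edge (8, 3)→(10, 13): d=(2,10) inclusive
  edge (10, 13)→(4, 10): d=(-6,-3) inclusive
    (3,2)@(7, 5): e=[1,14,39] → █
    (4,2)@(9, 5): e=[15,-6,45] → ·
    (3,3)@(7, 7): e=[9,18,27] → █
    (4,3)@(9, 7): e=[23,-2,33] → ·
    (2,4)@(5, 9): e=[3,42,9] → █
    (4,4)@(9, 9): e=[31,2,21] → █
    (2,5)@(5, 11): e=[11,46,-3] → ·
    (3,5)@(7, 11): e=[25,26,3] → █
    (3,6)@(7, 13): e=[33,30,-9] → ·
    (4,6)@(9, 13): e=[47,10,-3] → ·
  covered (7 px):
    · · · · ·
    · · · · ·
    · · · █ ·
    · · · █ ·
    · · █ █ █
    · · · █ █
    · · · · ·
    · · · · ·

Final: "outside"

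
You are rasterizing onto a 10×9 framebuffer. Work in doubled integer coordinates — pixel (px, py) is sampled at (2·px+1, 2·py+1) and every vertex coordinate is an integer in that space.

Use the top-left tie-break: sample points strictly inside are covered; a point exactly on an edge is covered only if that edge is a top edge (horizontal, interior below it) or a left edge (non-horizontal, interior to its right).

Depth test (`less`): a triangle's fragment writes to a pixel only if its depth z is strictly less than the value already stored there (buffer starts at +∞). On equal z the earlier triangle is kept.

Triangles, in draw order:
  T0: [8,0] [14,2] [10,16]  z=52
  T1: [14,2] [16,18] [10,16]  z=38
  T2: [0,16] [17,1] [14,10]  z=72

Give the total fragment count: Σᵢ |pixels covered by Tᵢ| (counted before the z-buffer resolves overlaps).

T0:
  2·area = 92
  edge (8, 0)→(14, 2): d=(6,2) right/bottom  bias=-1
  edge (14, 2)→(10, 16): d=(-4,14) right/bottom  bias=-1
  edge (10, 16)→(8, 0): d=(-2,-16) top-left  bias=+0
    (4,0)@(9, 1): e=[4,74,14] → █
    (5,0)@(11, 1): e=[0,46,46] → ·  [on edge]
    (4,1)@(9, 3): e=[16,66,10] → █
    (5,1)@(11, 3): e=[12,38,42] → █
    (6,1)@(13, 3): e=[8,10,74] → █
    (7,1)@(15, 3): e=[4,-18,106] → ·
    (8,1)@(17, 3): e=[0,-46,138] → ·  [on edge]
    (4,2)@(9, 5): e=[28,58,6] → █
    (7,2)@(15, 5): e=[16,-26,102] → ·
    (4,3)@(9, 7): e=[40,50,2] → █
    (6,3)@(13, 7): e=[32,-6,66] → ·
    (4,4)@(9, 9): e=[52,42,-2] → ·
  covered (11 px):
    · · · · █ · · · · ·
    · · · · █ █ █ · · ·
    · · · · █ █ █ · · ·
    · · · · █ █ · · · ·
    · · · · · █ · · · ·
    · · · · · █ · · · ·
    · · · · · · · · · ·
    · · · · · · · · · ·
    · · · · · · · · · ·
T1:
  2·area = 92
  edge (14, 2)→(16, 18): d=(2,16) right/bottom  bias=-1
  edge (16, 18)→(10, 16): d=(-6,-2) top-left  bias=+0
  edge (10, 16)→(14, 2): d=(4,-14) top-left  bias=+0
    (6,3)@(13, 7): e=[26,60,6] → █
    (7,3)@(15, 7): e=[-6,64,34] → ·
    (6,4)@(13, 9): e=[30,48,14] → █
    (7,4)@(15, 9): e=[-2,52,42] → ·
    (6,5)@(13, 11): e=[34,36,22] → █
    (7,5)@(15, 11): e=[2,40,50] → █
    (8,5)@(17, 11): e=[-30,44,78] → ·
    (0,6)@(1, 13): e=[230,0,-138] → ·  [on edge]
    (5,6)@(11, 13): e=[70,20,2] → █
    (8,6)@(17, 13): e=[-26,32,86] → ·
    (3,7)@(7, 15): e=[138,0,-46] → ·  [on edge]
    (5,7)@(11, 15): e=[74,8,10] → █
    (6,8)@(13, 17): e=[46,0,46] → █  [on edge]
  covered (12 px):
    · · · · · · · · · ·
    · · · · · · · · · ·
    · · · · · · · · · ·
    · · · · · · █ · · ·
    · · · · · · █ · · ·
    · · · · · · █ █ · ·
    · · · · · █ █ █ · ·
    · · · · · █ █ █ · ·
    · · · · · · █ █ · ·
T2:
  2·area = 108
  edge (0, 16)→(17, 1): d=(17,-15) top-left  bias=+0
  edge (17, 1)→(14, 10): d=(-3,9) right/bottom  bias=-1
  edge (14, 10)→(0, 16): d=(-14,6) right/bottom  bias=-1
    (8,0)@(17, 1): e=[0,0,108] → ·  [on edge]
    (7,1)@(15, 3): e=[4,12,92] → █
    (8,1)@(17, 3): e=[34,-6,80] → ·
    (6,2)@(13, 5): e=[8,24,76] → █
    (8,2)@(17, 5): e=[68,-12,52] → ·
    (5,3)@(11, 7): e=[12,36,60] → █
    (7,3)@(15, 7): e=[72,0,36] → ·  [on edge]
    (4,4)@(9, 9): e=[16,48,44] → █
    (7,4)@(15, 9): e=[106,-6,8] → ·
    (3,5)@(7, 11): e=[20,60,28] → █
    (6,5)@(13, 11): e=[110,6,-8] → ·
    (2,6)@(5, 13): e=[24,72,12] → █
    (3,6)@(7, 13): e=[54,54,0] → ·  [on edge]
    (6,6)@(13, 13): e=[144,0,-36] → ·  [on edge]
  covered (12 px):
    · · · · · · · · · ·
    · · · · · · · █ · ·
    · · · · · · █ █ · ·
    · · · · · █ █ · · ·
    · · · · █ █ █ · · ·
    · · · █ █ █ · · · ·
    · · █ · · · · · · ·
    · · · · · · · · · ·
    · · · · · · · · · ·

Result: 35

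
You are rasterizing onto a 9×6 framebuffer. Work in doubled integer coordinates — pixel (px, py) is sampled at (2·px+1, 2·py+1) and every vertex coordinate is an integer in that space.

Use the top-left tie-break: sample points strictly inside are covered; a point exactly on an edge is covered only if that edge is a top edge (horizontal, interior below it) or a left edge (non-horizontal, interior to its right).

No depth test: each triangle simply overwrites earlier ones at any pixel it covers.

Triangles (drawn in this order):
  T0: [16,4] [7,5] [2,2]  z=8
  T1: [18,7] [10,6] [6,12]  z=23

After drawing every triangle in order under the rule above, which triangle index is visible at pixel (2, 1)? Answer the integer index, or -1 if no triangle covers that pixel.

T0:
  2·area = 32
  edge (16, 4)→(7, 5): d=(-9,1) right/bottom  bias=-1
  edge (7, 5)→(2, 2): d=(-5,-3) top-left  bias=+0
  edge (2, 2)→(16, 4): d=(14,2) right/bottom  bias=-1
    (2,1)@(5, 3): e=[20,4,8] → X
    (3,1)@(7, 3): e=[18,10,4] → X
    (4,1)@(9, 3): e=[16,16,0] → .  [on edge]
    (2,2)@(5, 5): e=[2,-6,36] → .
    (3,2)@(7, 5): e=[0,0,32] → .  [on edge]
    (8,5)@(17, 11): e=[-64,0,96] → .  [on edge]
  covered (2 px):
    . . . . . . . . .
    . . X X . . . . .
    . . . . . . . . .
    . . . . . . . . .
    . . . . . . . . .
    . . . . . . . . .
T1:
  2·area = 52  (B↔C swapped to make it positive)
  edge (18, 7)→(6, 12): d=(-12,5) right/bottom  bias=-1
  edge (6, 12)→(10, 6): d=(4,-6) top-left  bias=+0
  edge (10, 6)→(18, 7): d=(8,1) right/bottom  bias=-1
    (5,3)@(11, 7): e=[35,10,7] → X
    (6,3)@(13, 7): e=[25,22,5] → X
    (7,3)@(15, 7): e=[15,34,3] → X
    (8,3)@(17, 7): e=[5,46,1] → X
    (4,4)@(9, 9): e=[21,6,25] → X
    (7,4)@(15, 9): e=[-9,42,19] → .
    (8,4)@(17, 9): e=[-19,54,17] → .
    (3,5)@(7, 11): e=[7,2,43] → X
    (4,5)@(9, 11): e=[-3,14,41] → .
    (5,5)@(11, 11): e=[-13,26,39] → .
    (6,5)@(13, 11): e=[-23,38,37] → .
  covered (8 px):
    . . . . . . . . .
    . . . . . . . . .
    . . . . . . . . .
    . . . . . X X X X
    . . . . X X X . .
    . . . X . . . . .

Z-buffer (winner per pixel, '.' = empty):
  . . . . . . . . .
  . . 0 0 . . . . .
  . . . . . . . . .
  . . . . . 1 1 1 1
  . . . . 1 1 1 . .
  . . . 1 . . . . .

Final: 0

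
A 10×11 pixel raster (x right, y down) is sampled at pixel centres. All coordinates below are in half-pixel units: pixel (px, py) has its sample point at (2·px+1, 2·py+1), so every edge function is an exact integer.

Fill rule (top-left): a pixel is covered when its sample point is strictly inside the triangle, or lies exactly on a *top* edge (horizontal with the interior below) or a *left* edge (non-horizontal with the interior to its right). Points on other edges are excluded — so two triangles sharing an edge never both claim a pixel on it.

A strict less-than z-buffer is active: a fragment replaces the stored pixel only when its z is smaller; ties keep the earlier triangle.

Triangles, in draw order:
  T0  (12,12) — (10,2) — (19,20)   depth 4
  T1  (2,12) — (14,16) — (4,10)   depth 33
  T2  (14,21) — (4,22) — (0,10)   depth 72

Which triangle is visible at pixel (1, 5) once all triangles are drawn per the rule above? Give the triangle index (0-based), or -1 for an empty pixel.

T0:
  2·area = 54
  edge (12, 12)→(10, 2): d=(-2,-10) top-left  bias=+0
  edge (10, 2)→(19, 20): d=(9,18) right/bottom  bias=-1
  edge (19, 20)→(12, 12): d=(-7,-8) top-left  bias=+0
    (5,2)@(11, 5): e=[4,9,41] → X
    (6,2)@(13, 5): e=[24,-27,57] → .
    (5,3)@(11, 7): e=[0,27,27] → X  [on edge]
    (6,3)@(13, 7): e=[20,-9,43] → .
    (5,4)@(11, 9): e=[-4,45,13] → .
    (6,4)@(13, 9): e=[16,9,29] → X
    (7,4)@(15, 9): e=[36,-27,45] → .
    (6,5)@(13, 11): e=[12,27,15] → X
    (7,5)@(15, 11): e=[32,-9,31] → .
    (6,6)@(13, 13): e=[8,45,1] → X
    (7,6)@(15, 13): e=[28,9,17] → X
    (8,6)@(17, 13): e=[48,-27,33] → .
    (6,8)@(13, 17): e=[0,81,-27] → .  [on edge]
  covered (8 px):
    . . . . . . . . . .
    . . . . . . . . . .
    . . . . . X . . . .
    . . . . . X . . . .
    . . . . . . X . . .
    . . . . . . X . . .
    . . . . . . X X . .
    . . . . . . . X . .
    . . . . . . . . X .
    . . . . . . . . . .
    . . . . . . . . . .
T1:
  2·area = 32  (B↔C swapped to make it positive)
  edge (2, 12)→(4, 10): d=(2,-2) top-left  bias=+0
  edge (4, 10)→(14, 16): d=(10,6) right/bottom  bias=-1
  edge (14, 16)→(2, 12): d=(-12,-4) top-left  bias=+0
    (6,0)@(13, 1): e=[0,-144,176] → .  [on edge]
    (5,1)@(11, 3): e=[0,-112,144] → .  [on edge]
    (4,2)@(9, 5): e=[0,-80,112] → .  [on edge]
    (3,3)@(7, 7): e=[0,-48,80] → .  [on edge]
    (2,4)@(5, 9): e=[0,-16,48] → .  [on edge]
    (1,5)@(3, 11): e=[0,16,16] → X  [on edge]
    (2,5)@(5, 11): e=[4,4,24] → X
    (3,5)@(7, 11): e=[8,-8,32] → .
    (0,6)@(1, 13): e=[0,48,-16] → .  [on edge]
    (1,6)@(3, 13): e=[4,36,-8] → .
    (2,6)@(5, 13): e=[8,24,0] → X  [on edge]
    (3,6)@(7, 13): e=[12,12,8] → X
    (4,6)@(9, 13): e=[16,0,16] → .  [on edge]
    (5,7)@(11, 15): e=[24,8,0] → X  [on edge]
    (8,8)@(17, 17): e=[40,-8,0] → .  [on edge]
    (9,9)@(19, 19): e=[48,0,-16] → .  [on edge]
  covered (5 px):
    . . . . . . . . . .
    . . . . . . . . . .
    . . . . . . . . . .
    . . . . . . . . . .
    . . . . . . . . . .
    . X X . . . . . . .
    . . X X . . . . . .
    . . . . . X . . . .
    . . . . . . . . . .
    . . . . . . . . . .
    . . . . . . . . . .
T2:
  2·area = 124
  edge (14, 21)→(4, 22): d=(-10,1) right/bottom  bias=-1
  edge (4, 22)→(0, 10): d=(-4,-12) top-left  bias=+0
  edge (0, 10)→(14, 21): d=(14,11) right/bottom  bias=-1
    (0,5)@(1, 11): e=[113,8,3] → X
    (1,5)@(3, 11): e=[111,32,-19] → .
    (0,6)@(1, 13): e=[93,0,31] → X  [on edge]
    (1,6)@(3, 13): e=[91,24,9] → X
    (2,6)@(5, 13): e=[89,48,-13] → .
    (0,7)@(1, 15): e=[73,-8,59] → .
    (1,7)@(3, 15): e=[71,16,37] → X
    (2,7)@(5, 15): e=[69,40,15] → X
    (3,7)@(7, 15): e=[67,64,-7] → .
    (1,8)@(3, 17): e=[51,8,65] → X
    (3,8)@(7, 17): e=[47,56,21] → X
    (4,8)@(9, 17): e=[45,80,-1] → .
    (1,9)@(3, 19): e=[31,0,93] → X  [on edge]
  covered (18 px):
    . . . . . . . . . .
    . . . . . . . . . .
    . . . . . . . . . .
    . . . . . . . . . .
    . . . . . . . . . .
    X . . . . . . . . .
    X X . . . . . . . .
    . X X . . . . . . .
    . X X X . . . . . .
    . X X X X X . . . .
    . . X X X X X . . .

Z-buffer (winner per pixel, '.' = empty):
  . . . . . . . . . .
  . . . . . . . . . .
  . . . . . 0 . . . .
  . . . . . 0 . . . .
  . . . . . . 0 . . .
  2 1 1 . . . 0 . . .
  2 2 1 1 . . 0 0 . .
  . 2 2 . . 1 . 0 . .
  . 2 2 2 . . . . 0 .
  . 2 2 2 2 2 . . . .
  . . 2 2 2 2 2 . . .

Final: 1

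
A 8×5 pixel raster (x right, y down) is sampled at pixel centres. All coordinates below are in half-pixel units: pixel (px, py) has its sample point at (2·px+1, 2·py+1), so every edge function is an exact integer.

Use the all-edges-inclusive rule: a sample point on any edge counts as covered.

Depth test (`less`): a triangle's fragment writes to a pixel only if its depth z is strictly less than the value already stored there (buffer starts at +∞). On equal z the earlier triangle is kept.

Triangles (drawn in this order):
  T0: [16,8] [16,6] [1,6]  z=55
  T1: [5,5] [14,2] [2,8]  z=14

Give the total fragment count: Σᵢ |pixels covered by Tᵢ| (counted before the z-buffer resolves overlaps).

T0:
  2·area = 30  (B↔C swapped to make it positive)
  edge (16, 8)→(1, 6): d=(-15,-2) inclusive
  edge (1, 6)→(16, 6): d=(15,0) inclusive
  edge (16, 6)→(16, 8): d=(0,2) inclusive
    (4,3)@(9, 7): e=[1,15,14] → #
    (5,3)@(11, 7): e=[5,15,10] → #
    (6,3)@(13, 7): e=[9,15,6] → #
    (7,3)@(15, 7): e=[13,15,2] → #
    (4,4)@(9, 9): e=[-29,45,14] → ·
    (5,4)@(11, 9): e=[-25,45,10] → ·
    (6,4)@(13, 9): e=[-21,45,6] → ·
    (7,4)@(15, 9): e=[-17,45,2] → ·
  covered (4 px):
    · · · · · · · ·
    · · · · · · · ·
    · · · · · · · ·
    · · · · # # # #
    · · · · · · · ·
T1:
  2·area = 18
  edge (5, 5)→(14, 2): d=(9,-3) inclusive
  edge (14, 2)→(2, 8): d=(-12,6) inclusive
  edge (2, 8)→(5, 5): d=(3,-3) inclusive
    (4,0)@(9, 1): e=[-24,42,0] → ·  [on edge]
    (3,1)@(7, 3): e=[-12,30,0] → ·  [on edge]
    (5,1)@(11, 3): e=[0,6,12] → #  [on edge]
    (6,1)@(13, 3): e=[6,-6,18] → ·
    (2,2)@(5, 5): e=[0,18,0] → #  [on edge]
    (3,2)@(7, 5): e=[6,6,6] → #
    (4,2)@(9, 5): e=[12,-6,12] → ·
    (5,2)@(11, 5): e=[18,-18,18] → ·
    (1,3)@(3, 7): e=[12,6,0] → #  [on edge]
    (2,3)@(5, 7): e=[18,-6,6] → ·
    (3,3)@(7, 7): e=[24,-18,12] → ·
    (0,4)@(1, 9): e=[24,-6,0] → ·  [on edge]
  covered (4 px):
    · · · · · · · ·
    · · · · · # · ·
    · · # # · · · ·
    · # · · · · · ·
    · · · · · · · ·

Answer: 8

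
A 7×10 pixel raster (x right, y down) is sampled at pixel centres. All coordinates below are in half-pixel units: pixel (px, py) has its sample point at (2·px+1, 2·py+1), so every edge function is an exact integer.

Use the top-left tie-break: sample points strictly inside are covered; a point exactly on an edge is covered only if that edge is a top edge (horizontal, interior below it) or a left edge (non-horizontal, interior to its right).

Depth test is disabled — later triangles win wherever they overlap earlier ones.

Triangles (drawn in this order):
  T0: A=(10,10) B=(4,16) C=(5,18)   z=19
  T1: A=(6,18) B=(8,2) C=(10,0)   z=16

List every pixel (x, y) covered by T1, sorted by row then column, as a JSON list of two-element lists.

T0:
  2·area = 18  (B↔C swapped to make it positive)
  edge (10, 10)→(5, 18): d=(-5,8) right/bottom  bias=-1
  edge (5, 18)→(4, 16): d=(-1,-2) top-left  bias=+0
  edge (4, 16)→(10, 10): d=(6,-6) top-left  bias=+0
    (6,3)@(13, 7): e=[-9,27,0] → ·  [on edge]
    (5,4)@(11, 9): e=[-3,21,0] → ·  [on edge]
    (4,5)@(9, 11): e=[3,15,0] → #  [on edge]
    (5,5)@(11, 11): e=[-13,19,12] → ·
    (3,6)@(7, 13): e=[9,9,0] → #  [on edge]
    (4,6)@(9, 13): e=[-7,13,12] → ·
    (2,7)@(5, 15): e=[15,3,0] → #  [on edge]
    (3,7)@(7, 15): e=[-1,7,12] → ·
    (1,8)@(3, 17): e=[21,-3,0] → ·  [on edge]
    (2,8)@(5, 17): e=[5,1,12] → #
    (3,8)@(7, 17): e=[-11,5,24] → ·
    (0,9)@(1, 19): e=[27,-9,0] → ·  [on edge]
  covered (4 px):
    · · · · · · ·
    · · · · · · ·
    · · · · · · ·
    · · · · · · ·
    · · · · · · ·
    · · · · # · ·
    · · · # · · ·
    · · # · · · ·
    · · # · · · ·
    · · · · · · ·
T1:
  2·area = 28
  edge (6, 18)→(8, 2): d=(2,-16) top-left  bias=+0
  edge (8, 2)→(10, 0): d=(2,-2) top-left  bias=+0
  edge (10, 0)→(6, 18): d=(-4,18) right/bottom  bias=-1
    (4,0)@(9, 1): e=[14,0,14] → #  [on edge]
    (5,0)@(11, 1): e=[46,4,-22] → ·
    (3,1)@(7, 3): e=[-14,0,42] → ·  [on edge]
    (4,1)@(9, 3): e=[18,4,6] → #
    (5,1)@(11, 3): e=[50,8,-30] → ·
    (2,2)@(5, 5): e=[-42,0,70] → ·  [on edge]
    (4,2)@(9, 5): e=[22,8,-2] → ·
    (1,3)@(3, 7): e=[-70,0,98] → ·  [on edge]
    (0,4)@(1, 9): e=[-98,0,126] → ·  [on edge]
    (3,5)@(7, 11): e=[2,16,10] → #
    (4,5)@(9, 11): e=[34,20,-26] → ·
    (3,6)@(7, 13): e=[6,20,2] → #
  covered (4 px):
    · · · · # · ·
    · · · · # · ·
    · · · · · · ·
    · · · · · · ·
    · · · · · · ·
    · · · # · · ·
    · · · # · · ·
    · · · · · · ·
    · · · · · · ·
    · · · · · · ·

Answer: [[4,0],[4,1],[3,5],[3,6]]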